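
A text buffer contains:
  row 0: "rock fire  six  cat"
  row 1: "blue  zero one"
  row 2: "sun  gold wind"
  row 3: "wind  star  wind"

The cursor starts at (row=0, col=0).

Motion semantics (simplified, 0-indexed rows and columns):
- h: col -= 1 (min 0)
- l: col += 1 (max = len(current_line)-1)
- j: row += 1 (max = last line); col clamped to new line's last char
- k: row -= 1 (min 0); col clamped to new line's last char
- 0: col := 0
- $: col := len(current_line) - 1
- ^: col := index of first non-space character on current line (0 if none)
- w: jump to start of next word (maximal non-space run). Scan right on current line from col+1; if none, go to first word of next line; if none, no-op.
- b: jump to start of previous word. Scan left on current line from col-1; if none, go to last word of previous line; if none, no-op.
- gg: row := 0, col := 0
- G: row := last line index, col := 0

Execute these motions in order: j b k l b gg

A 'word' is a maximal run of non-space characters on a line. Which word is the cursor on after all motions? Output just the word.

After 1 (j): row=1 col=0 char='b'
After 2 (b): row=0 col=16 char='c'
After 3 (k): row=0 col=16 char='c'
After 4 (l): row=0 col=17 char='a'
After 5 (b): row=0 col=16 char='c'
After 6 (gg): row=0 col=0 char='r'

Answer: rock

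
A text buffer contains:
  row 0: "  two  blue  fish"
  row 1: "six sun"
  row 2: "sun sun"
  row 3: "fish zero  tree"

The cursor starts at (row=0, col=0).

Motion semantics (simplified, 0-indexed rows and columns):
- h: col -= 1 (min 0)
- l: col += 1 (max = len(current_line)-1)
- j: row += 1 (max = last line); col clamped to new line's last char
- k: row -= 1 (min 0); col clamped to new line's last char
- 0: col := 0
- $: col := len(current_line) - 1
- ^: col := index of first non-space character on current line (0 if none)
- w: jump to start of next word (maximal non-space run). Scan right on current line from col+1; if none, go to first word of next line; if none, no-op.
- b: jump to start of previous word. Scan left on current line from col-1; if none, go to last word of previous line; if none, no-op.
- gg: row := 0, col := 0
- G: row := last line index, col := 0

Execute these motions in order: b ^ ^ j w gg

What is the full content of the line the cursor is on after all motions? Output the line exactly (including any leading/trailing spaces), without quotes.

Answer:   two  blue  fish

Derivation:
After 1 (b): row=0 col=0 char='_'
After 2 (^): row=0 col=2 char='t'
After 3 (^): row=0 col=2 char='t'
After 4 (j): row=1 col=2 char='x'
After 5 (w): row=1 col=4 char='s'
After 6 (gg): row=0 col=0 char='_'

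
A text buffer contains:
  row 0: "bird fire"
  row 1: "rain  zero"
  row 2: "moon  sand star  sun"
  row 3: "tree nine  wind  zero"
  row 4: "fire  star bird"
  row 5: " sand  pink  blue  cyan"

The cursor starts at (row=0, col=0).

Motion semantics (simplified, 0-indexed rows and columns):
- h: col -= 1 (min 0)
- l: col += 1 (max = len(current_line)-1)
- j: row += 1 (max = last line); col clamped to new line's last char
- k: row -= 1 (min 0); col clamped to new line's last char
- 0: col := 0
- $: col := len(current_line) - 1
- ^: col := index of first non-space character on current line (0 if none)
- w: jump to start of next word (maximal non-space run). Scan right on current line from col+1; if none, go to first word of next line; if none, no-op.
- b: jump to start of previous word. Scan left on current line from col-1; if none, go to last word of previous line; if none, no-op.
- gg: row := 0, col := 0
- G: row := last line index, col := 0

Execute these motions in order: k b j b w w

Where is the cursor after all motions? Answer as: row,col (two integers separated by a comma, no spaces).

Answer: 1,6

Derivation:
After 1 (k): row=0 col=0 char='b'
After 2 (b): row=0 col=0 char='b'
After 3 (j): row=1 col=0 char='r'
After 4 (b): row=0 col=5 char='f'
After 5 (w): row=1 col=0 char='r'
After 6 (w): row=1 col=6 char='z'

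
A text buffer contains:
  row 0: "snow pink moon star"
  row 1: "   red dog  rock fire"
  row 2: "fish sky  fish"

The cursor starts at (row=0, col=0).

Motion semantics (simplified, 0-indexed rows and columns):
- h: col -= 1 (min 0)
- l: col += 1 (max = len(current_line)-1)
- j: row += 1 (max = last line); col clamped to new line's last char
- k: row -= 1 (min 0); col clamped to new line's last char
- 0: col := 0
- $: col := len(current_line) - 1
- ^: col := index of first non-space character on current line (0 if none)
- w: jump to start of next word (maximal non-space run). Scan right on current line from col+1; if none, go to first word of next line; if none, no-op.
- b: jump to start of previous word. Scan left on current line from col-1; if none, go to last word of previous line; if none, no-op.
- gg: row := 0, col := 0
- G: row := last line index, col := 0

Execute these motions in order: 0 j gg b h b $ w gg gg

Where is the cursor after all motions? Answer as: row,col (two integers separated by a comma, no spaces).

After 1 (0): row=0 col=0 char='s'
After 2 (j): row=1 col=0 char='_'
After 3 (gg): row=0 col=0 char='s'
After 4 (b): row=0 col=0 char='s'
After 5 (h): row=0 col=0 char='s'
After 6 (b): row=0 col=0 char='s'
After 7 ($): row=0 col=18 char='r'
After 8 (w): row=1 col=3 char='r'
After 9 (gg): row=0 col=0 char='s'
After 10 (gg): row=0 col=0 char='s'

Answer: 0,0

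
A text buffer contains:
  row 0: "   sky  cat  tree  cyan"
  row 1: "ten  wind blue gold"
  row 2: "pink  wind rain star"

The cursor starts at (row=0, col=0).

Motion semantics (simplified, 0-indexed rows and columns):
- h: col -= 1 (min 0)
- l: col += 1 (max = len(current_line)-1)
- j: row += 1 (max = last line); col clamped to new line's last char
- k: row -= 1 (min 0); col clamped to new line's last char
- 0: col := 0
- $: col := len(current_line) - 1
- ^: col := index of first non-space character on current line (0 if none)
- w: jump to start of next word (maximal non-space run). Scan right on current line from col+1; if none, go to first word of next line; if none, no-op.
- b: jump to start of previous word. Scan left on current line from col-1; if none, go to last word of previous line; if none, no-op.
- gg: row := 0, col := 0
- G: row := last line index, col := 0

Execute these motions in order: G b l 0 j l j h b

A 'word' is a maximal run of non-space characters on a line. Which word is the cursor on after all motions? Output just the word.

After 1 (G): row=2 col=0 char='p'
After 2 (b): row=1 col=15 char='g'
After 3 (l): row=1 col=16 char='o'
After 4 (0): row=1 col=0 char='t'
After 5 (j): row=2 col=0 char='p'
After 6 (l): row=2 col=1 char='i'
After 7 (j): row=2 col=1 char='i'
After 8 (h): row=2 col=0 char='p'
After 9 (b): row=1 col=15 char='g'

Answer: gold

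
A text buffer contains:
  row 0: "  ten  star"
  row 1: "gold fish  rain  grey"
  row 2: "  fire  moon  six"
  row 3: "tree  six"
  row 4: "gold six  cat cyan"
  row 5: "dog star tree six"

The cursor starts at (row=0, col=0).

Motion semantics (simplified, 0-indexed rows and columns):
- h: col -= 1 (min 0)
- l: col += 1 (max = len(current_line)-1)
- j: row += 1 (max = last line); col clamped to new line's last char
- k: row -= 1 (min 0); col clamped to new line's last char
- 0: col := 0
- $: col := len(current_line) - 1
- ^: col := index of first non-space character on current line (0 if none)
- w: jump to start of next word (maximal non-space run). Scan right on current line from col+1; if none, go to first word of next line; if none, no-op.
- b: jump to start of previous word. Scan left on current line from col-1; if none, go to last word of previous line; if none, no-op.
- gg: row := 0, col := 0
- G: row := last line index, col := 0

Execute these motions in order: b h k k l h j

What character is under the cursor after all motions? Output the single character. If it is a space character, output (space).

After 1 (b): row=0 col=0 char='_'
After 2 (h): row=0 col=0 char='_'
After 3 (k): row=0 col=0 char='_'
After 4 (k): row=0 col=0 char='_'
After 5 (l): row=0 col=1 char='_'
After 6 (h): row=0 col=0 char='_'
After 7 (j): row=1 col=0 char='g'

Answer: g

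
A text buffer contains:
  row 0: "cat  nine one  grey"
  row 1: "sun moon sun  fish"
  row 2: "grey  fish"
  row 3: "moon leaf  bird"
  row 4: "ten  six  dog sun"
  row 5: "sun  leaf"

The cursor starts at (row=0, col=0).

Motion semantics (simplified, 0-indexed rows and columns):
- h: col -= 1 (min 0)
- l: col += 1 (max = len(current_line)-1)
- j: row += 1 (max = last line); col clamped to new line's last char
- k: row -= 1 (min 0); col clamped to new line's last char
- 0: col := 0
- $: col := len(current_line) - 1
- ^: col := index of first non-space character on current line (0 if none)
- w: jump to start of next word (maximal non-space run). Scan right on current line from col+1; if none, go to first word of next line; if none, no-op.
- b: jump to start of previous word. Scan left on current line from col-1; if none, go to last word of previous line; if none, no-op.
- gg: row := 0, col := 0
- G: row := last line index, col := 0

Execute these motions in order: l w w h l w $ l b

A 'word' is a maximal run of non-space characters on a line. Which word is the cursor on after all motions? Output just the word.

After 1 (l): row=0 col=1 char='a'
After 2 (w): row=0 col=5 char='n'
After 3 (w): row=0 col=10 char='o'
After 4 (h): row=0 col=9 char='_'
After 5 (l): row=0 col=10 char='o'
After 6 (w): row=0 col=15 char='g'
After 7 ($): row=0 col=18 char='y'
After 8 (l): row=0 col=18 char='y'
After 9 (b): row=0 col=15 char='g'

Answer: grey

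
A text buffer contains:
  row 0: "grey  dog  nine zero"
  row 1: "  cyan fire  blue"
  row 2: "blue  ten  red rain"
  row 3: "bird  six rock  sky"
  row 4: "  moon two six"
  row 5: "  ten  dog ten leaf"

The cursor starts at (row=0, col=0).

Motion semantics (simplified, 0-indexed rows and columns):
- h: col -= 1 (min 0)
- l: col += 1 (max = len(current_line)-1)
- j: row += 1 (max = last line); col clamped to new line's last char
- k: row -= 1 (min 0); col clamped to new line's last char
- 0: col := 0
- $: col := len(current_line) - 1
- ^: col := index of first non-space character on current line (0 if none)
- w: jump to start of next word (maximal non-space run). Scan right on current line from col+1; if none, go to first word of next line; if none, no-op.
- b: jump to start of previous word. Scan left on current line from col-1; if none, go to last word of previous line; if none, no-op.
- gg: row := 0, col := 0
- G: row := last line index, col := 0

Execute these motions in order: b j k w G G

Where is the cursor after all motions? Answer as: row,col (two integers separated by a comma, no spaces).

Answer: 5,0

Derivation:
After 1 (b): row=0 col=0 char='g'
After 2 (j): row=1 col=0 char='_'
After 3 (k): row=0 col=0 char='g'
After 4 (w): row=0 col=6 char='d'
After 5 (G): row=5 col=0 char='_'
After 6 (G): row=5 col=0 char='_'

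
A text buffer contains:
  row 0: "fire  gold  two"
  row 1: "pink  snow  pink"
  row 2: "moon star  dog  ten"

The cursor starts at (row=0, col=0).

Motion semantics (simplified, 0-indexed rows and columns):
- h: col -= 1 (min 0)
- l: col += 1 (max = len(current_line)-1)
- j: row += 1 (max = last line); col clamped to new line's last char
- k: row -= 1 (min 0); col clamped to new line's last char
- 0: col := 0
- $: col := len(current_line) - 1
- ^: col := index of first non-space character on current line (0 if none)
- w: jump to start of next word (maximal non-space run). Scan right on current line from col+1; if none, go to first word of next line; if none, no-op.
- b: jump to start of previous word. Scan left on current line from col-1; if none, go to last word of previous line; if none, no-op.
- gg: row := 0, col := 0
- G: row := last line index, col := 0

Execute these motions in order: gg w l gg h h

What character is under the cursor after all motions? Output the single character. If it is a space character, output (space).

After 1 (gg): row=0 col=0 char='f'
After 2 (w): row=0 col=6 char='g'
After 3 (l): row=0 col=7 char='o'
After 4 (gg): row=0 col=0 char='f'
After 5 (h): row=0 col=0 char='f'
After 6 (h): row=0 col=0 char='f'

Answer: f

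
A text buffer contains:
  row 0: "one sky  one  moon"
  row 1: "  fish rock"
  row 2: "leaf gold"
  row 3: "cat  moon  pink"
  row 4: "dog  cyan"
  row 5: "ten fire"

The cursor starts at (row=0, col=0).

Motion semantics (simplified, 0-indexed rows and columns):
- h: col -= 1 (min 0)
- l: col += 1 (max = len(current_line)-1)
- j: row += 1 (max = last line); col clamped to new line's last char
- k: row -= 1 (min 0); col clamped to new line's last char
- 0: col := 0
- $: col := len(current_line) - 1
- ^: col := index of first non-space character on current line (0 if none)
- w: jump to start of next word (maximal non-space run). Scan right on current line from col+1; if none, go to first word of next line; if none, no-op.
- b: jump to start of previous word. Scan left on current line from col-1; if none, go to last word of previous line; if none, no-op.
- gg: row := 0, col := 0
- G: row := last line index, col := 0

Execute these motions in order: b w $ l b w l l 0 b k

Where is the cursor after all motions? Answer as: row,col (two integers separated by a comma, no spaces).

Answer: 0,14

Derivation:
After 1 (b): row=0 col=0 char='o'
After 2 (w): row=0 col=4 char='s'
After 3 ($): row=0 col=17 char='n'
After 4 (l): row=0 col=17 char='n'
After 5 (b): row=0 col=14 char='m'
After 6 (w): row=1 col=2 char='f'
After 7 (l): row=1 col=3 char='i'
After 8 (l): row=1 col=4 char='s'
After 9 (0): row=1 col=0 char='_'
After 10 (b): row=0 col=14 char='m'
After 11 (k): row=0 col=14 char='m'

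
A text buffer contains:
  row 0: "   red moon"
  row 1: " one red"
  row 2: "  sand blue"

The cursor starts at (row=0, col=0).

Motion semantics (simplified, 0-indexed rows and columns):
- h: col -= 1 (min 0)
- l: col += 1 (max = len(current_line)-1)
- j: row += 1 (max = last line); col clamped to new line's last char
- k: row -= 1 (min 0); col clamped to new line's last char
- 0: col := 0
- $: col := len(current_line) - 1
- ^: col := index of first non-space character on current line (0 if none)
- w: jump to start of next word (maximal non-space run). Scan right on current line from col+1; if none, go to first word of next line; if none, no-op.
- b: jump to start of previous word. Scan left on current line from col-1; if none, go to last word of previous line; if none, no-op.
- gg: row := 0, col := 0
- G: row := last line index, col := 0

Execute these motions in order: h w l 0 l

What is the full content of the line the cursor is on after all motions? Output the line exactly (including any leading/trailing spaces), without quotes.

After 1 (h): row=0 col=0 char='_'
After 2 (w): row=0 col=3 char='r'
After 3 (l): row=0 col=4 char='e'
After 4 (0): row=0 col=0 char='_'
After 5 (l): row=0 col=1 char='_'

Answer:    red moon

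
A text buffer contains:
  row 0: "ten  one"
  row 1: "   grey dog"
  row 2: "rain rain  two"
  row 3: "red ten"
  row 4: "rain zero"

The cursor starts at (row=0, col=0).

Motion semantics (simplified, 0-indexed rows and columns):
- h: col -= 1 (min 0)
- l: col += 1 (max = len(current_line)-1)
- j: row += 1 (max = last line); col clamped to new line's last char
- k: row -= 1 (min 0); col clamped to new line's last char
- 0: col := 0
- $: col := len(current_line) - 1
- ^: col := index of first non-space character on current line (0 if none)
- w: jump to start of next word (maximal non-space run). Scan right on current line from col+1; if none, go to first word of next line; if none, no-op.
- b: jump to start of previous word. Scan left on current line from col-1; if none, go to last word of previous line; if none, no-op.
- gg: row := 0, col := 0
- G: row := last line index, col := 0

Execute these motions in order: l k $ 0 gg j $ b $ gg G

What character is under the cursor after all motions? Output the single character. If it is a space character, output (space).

After 1 (l): row=0 col=1 char='e'
After 2 (k): row=0 col=1 char='e'
After 3 ($): row=0 col=7 char='e'
After 4 (0): row=0 col=0 char='t'
After 5 (gg): row=0 col=0 char='t'
After 6 (j): row=1 col=0 char='_'
After 7 ($): row=1 col=10 char='g'
After 8 (b): row=1 col=8 char='d'
After 9 ($): row=1 col=10 char='g'
After 10 (gg): row=0 col=0 char='t'
After 11 (G): row=4 col=0 char='r'

Answer: r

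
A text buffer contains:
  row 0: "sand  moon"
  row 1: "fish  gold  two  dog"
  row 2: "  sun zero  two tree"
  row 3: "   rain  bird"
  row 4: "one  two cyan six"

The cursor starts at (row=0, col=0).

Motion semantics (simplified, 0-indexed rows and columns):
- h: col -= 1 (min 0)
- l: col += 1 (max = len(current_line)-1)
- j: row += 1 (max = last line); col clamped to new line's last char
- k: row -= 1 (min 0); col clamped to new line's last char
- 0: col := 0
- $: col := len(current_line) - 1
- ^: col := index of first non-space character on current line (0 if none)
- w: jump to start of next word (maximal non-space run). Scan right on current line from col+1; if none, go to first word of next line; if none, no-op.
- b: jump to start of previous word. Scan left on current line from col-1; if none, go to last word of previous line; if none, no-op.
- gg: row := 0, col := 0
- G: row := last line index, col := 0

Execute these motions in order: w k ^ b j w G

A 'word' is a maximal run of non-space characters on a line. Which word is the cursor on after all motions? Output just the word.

Answer: one

Derivation:
After 1 (w): row=0 col=6 char='m'
After 2 (k): row=0 col=6 char='m'
After 3 (^): row=0 col=0 char='s'
After 4 (b): row=0 col=0 char='s'
After 5 (j): row=1 col=0 char='f'
After 6 (w): row=1 col=6 char='g'
After 7 (G): row=4 col=0 char='o'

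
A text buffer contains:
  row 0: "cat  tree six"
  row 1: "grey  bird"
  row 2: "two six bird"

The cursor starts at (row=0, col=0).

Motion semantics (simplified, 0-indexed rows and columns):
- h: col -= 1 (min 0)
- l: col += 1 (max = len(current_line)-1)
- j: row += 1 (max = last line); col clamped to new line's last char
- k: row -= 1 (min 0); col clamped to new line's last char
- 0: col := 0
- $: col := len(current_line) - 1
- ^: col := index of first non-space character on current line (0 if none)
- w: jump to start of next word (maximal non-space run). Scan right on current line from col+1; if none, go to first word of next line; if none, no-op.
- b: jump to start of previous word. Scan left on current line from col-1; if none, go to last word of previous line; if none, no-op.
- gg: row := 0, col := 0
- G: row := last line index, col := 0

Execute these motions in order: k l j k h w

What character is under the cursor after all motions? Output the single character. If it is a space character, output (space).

Answer: t

Derivation:
After 1 (k): row=0 col=0 char='c'
After 2 (l): row=0 col=1 char='a'
After 3 (j): row=1 col=1 char='r'
After 4 (k): row=0 col=1 char='a'
After 5 (h): row=0 col=0 char='c'
After 6 (w): row=0 col=5 char='t'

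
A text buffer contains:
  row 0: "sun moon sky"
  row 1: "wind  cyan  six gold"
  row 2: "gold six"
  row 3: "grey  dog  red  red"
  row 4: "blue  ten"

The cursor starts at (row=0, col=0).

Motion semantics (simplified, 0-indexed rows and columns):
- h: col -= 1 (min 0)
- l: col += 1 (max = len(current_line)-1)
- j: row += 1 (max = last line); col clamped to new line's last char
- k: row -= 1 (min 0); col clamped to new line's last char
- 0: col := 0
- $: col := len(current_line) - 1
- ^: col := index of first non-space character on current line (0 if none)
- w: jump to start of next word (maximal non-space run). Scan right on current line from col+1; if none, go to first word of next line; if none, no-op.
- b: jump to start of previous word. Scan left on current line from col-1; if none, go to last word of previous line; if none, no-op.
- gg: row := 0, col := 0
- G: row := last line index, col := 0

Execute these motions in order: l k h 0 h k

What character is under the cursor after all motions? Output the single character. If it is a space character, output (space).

After 1 (l): row=0 col=1 char='u'
After 2 (k): row=0 col=1 char='u'
After 3 (h): row=0 col=0 char='s'
After 4 (0): row=0 col=0 char='s'
After 5 (h): row=0 col=0 char='s'
After 6 (k): row=0 col=0 char='s'

Answer: s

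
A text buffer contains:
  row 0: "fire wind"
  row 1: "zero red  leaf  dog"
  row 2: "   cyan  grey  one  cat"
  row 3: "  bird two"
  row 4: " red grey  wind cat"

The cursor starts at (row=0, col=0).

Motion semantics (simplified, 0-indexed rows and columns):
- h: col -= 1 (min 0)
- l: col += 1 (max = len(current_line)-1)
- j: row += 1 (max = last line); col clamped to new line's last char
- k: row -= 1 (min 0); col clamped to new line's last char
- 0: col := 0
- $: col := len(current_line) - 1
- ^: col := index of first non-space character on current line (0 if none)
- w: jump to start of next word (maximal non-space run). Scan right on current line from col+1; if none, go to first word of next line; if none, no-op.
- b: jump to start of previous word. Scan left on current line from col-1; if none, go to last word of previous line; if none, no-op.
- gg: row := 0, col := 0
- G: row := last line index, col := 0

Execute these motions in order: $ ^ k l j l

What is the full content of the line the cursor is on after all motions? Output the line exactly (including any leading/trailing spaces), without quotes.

Answer: zero red  leaf  dog

Derivation:
After 1 ($): row=0 col=8 char='d'
After 2 (^): row=0 col=0 char='f'
After 3 (k): row=0 col=0 char='f'
After 4 (l): row=0 col=1 char='i'
After 5 (j): row=1 col=1 char='e'
After 6 (l): row=1 col=2 char='r'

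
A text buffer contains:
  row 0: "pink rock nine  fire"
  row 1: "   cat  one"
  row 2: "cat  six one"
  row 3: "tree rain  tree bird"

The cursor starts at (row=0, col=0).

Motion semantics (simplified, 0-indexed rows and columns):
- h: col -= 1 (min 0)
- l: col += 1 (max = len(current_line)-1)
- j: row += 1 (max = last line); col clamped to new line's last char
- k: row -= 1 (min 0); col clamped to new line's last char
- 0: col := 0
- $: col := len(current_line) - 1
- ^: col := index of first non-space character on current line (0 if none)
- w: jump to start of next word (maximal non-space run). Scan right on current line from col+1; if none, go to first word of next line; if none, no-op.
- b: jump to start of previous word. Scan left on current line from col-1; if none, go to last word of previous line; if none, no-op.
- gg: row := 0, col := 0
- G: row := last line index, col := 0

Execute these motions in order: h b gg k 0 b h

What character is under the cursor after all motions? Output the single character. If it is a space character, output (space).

After 1 (h): row=0 col=0 char='p'
After 2 (b): row=0 col=0 char='p'
After 3 (gg): row=0 col=0 char='p'
After 4 (k): row=0 col=0 char='p'
After 5 (0): row=0 col=0 char='p'
After 6 (b): row=0 col=0 char='p'
After 7 (h): row=0 col=0 char='p'

Answer: p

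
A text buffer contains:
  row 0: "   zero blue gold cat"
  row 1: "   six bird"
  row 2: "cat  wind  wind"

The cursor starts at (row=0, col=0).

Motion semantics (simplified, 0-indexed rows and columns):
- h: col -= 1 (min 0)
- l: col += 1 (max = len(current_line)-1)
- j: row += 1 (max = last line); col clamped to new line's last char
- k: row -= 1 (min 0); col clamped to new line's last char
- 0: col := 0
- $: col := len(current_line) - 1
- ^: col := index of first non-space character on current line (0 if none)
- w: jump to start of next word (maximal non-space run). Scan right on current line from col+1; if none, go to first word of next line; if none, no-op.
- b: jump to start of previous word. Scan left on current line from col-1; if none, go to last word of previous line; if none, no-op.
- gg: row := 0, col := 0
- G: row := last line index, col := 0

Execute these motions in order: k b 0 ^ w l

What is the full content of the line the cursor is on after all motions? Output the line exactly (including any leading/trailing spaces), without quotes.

After 1 (k): row=0 col=0 char='_'
After 2 (b): row=0 col=0 char='_'
After 3 (0): row=0 col=0 char='_'
After 4 (^): row=0 col=3 char='z'
After 5 (w): row=0 col=8 char='b'
After 6 (l): row=0 col=9 char='l'

Answer:    zero blue gold cat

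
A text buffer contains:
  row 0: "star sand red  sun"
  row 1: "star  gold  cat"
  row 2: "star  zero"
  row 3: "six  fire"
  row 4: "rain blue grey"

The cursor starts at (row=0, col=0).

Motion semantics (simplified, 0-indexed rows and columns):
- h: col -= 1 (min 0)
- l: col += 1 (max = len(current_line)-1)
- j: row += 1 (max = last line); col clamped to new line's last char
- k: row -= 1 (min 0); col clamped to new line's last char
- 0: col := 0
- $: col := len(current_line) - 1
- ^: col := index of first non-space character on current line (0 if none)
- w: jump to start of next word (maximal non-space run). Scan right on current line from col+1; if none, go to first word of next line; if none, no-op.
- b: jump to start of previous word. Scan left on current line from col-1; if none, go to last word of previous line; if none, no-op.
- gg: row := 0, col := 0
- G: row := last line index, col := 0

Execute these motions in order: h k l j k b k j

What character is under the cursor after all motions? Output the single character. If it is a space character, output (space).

Answer: s

Derivation:
After 1 (h): row=0 col=0 char='s'
After 2 (k): row=0 col=0 char='s'
After 3 (l): row=0 col=1 char='t'
After 4 (j): row=1 col=1 char='t'
After 5 (k): row=0 col=1 char='t'
After 6 (b): row=0 col=0 char='s'
After 7 (k): row=0 col=0 char='s'
After 8 (j): row=1 col=0 char='s'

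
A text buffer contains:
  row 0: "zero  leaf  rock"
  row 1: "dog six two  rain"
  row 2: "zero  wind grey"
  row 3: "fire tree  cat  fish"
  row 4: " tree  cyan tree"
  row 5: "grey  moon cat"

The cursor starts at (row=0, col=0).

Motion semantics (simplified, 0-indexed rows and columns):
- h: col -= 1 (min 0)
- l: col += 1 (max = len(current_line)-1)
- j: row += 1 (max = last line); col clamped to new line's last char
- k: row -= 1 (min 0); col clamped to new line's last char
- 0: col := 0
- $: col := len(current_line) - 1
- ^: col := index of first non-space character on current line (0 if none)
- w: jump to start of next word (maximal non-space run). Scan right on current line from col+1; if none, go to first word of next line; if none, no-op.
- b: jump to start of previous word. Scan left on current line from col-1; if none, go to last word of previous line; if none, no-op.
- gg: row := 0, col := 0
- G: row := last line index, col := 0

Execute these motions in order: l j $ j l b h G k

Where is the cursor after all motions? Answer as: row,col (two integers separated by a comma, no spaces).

Answer: 4,0

Derivation:
After 1 (l): row=0 col=1 char='e'
After 2 (j): row=1 col=1 char='o'
After 3 ($): row=1 col=16 char='n'
After 4 (j): row=2 col=14 char='y'
After 5 (l): row=2 col=14 char='y'
After 6 (b): row=2 col=11 char='g'
After 7 (h): row=2 col=10 char='_'
After 8 (G): row=5 col=0 char='g'
After 9 (k): row=4 col=0 char='_'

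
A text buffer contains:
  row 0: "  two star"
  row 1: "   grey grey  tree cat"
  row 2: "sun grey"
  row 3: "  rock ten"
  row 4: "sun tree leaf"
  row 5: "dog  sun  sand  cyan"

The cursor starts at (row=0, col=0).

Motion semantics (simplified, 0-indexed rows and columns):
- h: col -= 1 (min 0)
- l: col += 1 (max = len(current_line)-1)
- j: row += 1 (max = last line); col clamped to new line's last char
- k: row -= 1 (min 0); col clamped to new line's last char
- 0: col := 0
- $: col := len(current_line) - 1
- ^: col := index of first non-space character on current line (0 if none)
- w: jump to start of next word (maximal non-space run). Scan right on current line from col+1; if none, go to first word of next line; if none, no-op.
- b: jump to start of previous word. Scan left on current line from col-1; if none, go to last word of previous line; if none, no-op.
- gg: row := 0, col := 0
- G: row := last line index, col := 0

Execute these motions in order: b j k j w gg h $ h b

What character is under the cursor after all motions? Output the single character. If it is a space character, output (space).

After 1 (b): row=0 col=0 char='_'
After 2 (j): row=1 col=0 char='_'
After 3 (k): row=0 col=0 char='_'
After 4 (j): row=1 col=0 char='_'
After 5 (w): row=1 col=3 char='g'
After 6 (gg): row=0 col=0 char='_'
After 7 (h): row=0 col=0 char='_'
After 8 ($): row=0 col=9 char='r'
After 9 (h): row=0 col=8 char='a'
After 10 (b): row=0 col=6 char='s'

Answer: s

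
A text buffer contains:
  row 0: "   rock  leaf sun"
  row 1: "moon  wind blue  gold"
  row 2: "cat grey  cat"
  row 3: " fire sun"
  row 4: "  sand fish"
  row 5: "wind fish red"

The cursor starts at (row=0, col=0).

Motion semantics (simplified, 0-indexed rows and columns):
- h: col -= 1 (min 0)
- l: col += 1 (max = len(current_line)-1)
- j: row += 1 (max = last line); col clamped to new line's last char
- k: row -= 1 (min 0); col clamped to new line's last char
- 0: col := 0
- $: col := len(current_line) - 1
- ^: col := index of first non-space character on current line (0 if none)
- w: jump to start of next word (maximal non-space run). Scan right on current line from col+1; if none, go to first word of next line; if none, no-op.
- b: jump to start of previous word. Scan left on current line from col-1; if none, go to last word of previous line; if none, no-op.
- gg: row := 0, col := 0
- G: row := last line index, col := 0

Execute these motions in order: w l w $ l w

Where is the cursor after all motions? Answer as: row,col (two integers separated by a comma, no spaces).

Answer: 1,0

Derivation:
After 1 (w): row=0 col=3 char='r'
After 2 (l): row=0 col=4 char='o'
After 3 (w): row=0 col=9 char='l'
After 4 ($): row=0 col=16 char='n'
After 5 (l): row=0 col=16 char='n'
After 6 (w): row=1 col=0 char='m'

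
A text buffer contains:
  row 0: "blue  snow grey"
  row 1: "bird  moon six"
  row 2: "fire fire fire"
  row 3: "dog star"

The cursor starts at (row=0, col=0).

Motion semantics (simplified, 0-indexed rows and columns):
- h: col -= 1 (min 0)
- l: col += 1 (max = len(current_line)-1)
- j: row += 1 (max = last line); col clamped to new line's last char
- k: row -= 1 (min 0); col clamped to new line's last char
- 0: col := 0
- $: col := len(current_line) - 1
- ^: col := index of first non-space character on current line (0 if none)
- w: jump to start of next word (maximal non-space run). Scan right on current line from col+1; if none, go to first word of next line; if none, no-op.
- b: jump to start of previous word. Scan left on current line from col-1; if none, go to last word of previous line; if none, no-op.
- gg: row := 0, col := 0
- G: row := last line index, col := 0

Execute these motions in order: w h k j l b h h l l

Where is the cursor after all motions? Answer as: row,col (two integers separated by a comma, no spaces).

Answer: 1,2

Derivation:
After 1 (w): row=0 col=6 char='s'
After 2 (h): row=0 col=5 char='_'
After 3 (k): row=0 col=5 char='_'
After 4 (j): row=1 col=5 char='_'
After 5 (l): row=1 col=6 char='m'
After 6 (b): row=1 col=0 char='b'
After 7 (h): row=1 col=0 char='b'
After 8 (h): row=1 col=0 char='b'
After 9 (l): row=1 col=1 char='i'
After 10 (l): row=1 col=2 char='r'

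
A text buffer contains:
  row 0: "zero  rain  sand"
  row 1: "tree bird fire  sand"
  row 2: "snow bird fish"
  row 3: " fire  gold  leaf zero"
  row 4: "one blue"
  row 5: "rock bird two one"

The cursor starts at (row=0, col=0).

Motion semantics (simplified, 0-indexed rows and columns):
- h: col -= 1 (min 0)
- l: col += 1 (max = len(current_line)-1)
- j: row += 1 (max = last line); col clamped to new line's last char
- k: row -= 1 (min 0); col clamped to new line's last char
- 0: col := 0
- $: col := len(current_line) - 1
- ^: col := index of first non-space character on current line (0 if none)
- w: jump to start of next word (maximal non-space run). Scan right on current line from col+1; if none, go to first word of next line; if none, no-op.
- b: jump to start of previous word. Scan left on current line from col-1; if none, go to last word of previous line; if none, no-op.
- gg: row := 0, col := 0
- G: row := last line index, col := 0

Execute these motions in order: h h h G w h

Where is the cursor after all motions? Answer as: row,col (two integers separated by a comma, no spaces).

After 1 (h): row=0 col=0 char='z'
After 2 (h): row=0 col=0 char='z'
After 3 (h): row=0 col=0 char='z'
After 4 (G): row=5 col=0 char='r'
After 5 (w): row=5 col=5 char='b'
After 6 (h): row=5 col=4 char='_'

Answer: 5,4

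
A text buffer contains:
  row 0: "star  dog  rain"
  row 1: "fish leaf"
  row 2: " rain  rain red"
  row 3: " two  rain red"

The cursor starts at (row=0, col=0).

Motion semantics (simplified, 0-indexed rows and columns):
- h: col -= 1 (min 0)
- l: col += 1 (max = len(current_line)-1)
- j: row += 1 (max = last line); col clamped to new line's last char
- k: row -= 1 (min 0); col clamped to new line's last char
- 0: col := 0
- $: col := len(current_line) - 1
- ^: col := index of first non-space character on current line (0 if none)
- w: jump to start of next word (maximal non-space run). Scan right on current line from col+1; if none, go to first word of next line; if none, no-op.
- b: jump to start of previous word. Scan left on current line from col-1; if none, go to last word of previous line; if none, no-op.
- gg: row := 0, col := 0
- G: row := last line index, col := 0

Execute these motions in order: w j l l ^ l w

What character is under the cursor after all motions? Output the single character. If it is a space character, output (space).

Answer: l

Derivation:
After 1 (w): row=0 col=6 char='d'
After 2 (j): row=1 col=6 char='e'
After 3 (l): row=1 col=7 char='a'
After 4 (l): row=1 col=8 char='f'
After 5 (^): row=1 col=0 char='f'
After 6 (l): row=1 col=1 char='i'
After 7 (w): row=1 col=5 char='l'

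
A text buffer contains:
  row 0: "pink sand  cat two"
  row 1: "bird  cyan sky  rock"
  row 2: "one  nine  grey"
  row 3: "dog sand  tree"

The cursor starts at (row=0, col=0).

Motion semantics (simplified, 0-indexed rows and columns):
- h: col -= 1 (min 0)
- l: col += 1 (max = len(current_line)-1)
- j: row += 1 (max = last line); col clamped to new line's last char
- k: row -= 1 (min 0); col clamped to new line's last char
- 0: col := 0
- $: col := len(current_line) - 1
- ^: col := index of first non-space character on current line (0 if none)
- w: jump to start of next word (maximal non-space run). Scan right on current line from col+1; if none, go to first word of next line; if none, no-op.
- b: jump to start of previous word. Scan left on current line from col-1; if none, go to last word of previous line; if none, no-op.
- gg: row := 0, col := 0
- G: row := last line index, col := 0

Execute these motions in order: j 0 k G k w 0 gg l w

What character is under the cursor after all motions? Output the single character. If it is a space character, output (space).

Answer: s

Derivation:
After 1 (j): row=1 col=0 char='b'
After 2 (0): row=1 col=0 char='b'
After 3 (k): row=0 col=0 char='p'
After 4 (G): row=3 col=0 char='d'
After 5 (k): row=2 col=0 char='o'
After 6 (w): row=2 col=5 char='n'
After 7 (0): row=2 col=0 char='o'
After 8 (gg): row=0 col=0 char='p'
After 9 (l): row=0 col=1 char='i'
After 10 (w): row=0 col=5 char='s'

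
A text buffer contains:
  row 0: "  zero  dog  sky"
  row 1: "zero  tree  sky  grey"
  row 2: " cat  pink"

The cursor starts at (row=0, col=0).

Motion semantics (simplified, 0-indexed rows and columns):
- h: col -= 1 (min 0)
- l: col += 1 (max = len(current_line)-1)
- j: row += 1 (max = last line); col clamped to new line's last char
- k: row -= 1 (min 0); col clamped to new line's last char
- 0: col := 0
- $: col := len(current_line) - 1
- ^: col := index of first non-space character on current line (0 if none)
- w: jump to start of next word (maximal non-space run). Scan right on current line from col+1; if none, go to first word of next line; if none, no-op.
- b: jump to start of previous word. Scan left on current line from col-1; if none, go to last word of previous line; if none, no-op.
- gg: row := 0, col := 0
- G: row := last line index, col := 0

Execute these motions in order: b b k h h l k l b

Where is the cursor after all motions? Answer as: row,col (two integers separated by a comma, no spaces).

After 1 (b): row=0 col=0 char='_'
After 2 (b): row=0 col=0 char='_'
After 3 (k): row=0 col=0 char='_'
After 4 (h): row=0 col=0 char='_'
After 5 (h): row=0 col=0 char='_'
After 6 (l): row=0 col=1 char='_'
After 7 (k): row=0 col=1 char='_'
After 8 (l): row=0 col=2 char='z'
After 9 (b): row=0 col=2 char='z'

Answer: 0,2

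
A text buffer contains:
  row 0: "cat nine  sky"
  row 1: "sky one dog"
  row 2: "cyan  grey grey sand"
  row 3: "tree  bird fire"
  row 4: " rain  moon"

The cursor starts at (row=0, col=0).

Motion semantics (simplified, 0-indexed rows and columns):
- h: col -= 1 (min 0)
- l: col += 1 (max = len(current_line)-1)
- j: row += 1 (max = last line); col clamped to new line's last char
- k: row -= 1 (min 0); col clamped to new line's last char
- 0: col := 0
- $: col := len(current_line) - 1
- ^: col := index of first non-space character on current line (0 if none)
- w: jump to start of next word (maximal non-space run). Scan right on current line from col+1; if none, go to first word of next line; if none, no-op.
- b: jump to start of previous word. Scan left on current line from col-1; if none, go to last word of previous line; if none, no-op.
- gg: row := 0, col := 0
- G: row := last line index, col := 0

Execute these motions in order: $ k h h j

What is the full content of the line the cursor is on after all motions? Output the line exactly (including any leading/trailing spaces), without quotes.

After 1 ($): row=0 col=12 char='y'
After 2 (k): row=0 col=12 char='y'
After 3 (h): row=0 col=11 char='k'
After 4 (h): row=0 col=10 char='s'
After 5 (j): row=1 col=10 char='g'

Answer: sky one dog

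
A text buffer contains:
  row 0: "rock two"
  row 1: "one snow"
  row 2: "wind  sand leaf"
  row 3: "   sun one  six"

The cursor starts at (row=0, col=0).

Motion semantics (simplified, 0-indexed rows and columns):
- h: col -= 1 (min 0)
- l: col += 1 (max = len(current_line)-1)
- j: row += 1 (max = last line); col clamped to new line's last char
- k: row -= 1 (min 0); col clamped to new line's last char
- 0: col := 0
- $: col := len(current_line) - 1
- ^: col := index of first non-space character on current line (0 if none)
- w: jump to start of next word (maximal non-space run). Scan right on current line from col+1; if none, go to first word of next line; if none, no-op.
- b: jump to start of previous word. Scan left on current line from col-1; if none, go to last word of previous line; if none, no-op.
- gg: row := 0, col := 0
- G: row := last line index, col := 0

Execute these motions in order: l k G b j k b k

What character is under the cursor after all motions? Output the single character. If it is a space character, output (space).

After 1 (l): row=0 col=1 char='o'
After 2 (k): row=0 col=1 char='o'
After 3 (G): row=3 col=0 char='_'
After 4 (b): row=2 col=11 char='l'
After 5 (j): row=3 col=11 char='_'
After 6 (k): row=2 col=11 char='l'
After 7 (b): row=2 col=6 char='s'
After 8 (k): row=1 col=6 char='o'

Answer: o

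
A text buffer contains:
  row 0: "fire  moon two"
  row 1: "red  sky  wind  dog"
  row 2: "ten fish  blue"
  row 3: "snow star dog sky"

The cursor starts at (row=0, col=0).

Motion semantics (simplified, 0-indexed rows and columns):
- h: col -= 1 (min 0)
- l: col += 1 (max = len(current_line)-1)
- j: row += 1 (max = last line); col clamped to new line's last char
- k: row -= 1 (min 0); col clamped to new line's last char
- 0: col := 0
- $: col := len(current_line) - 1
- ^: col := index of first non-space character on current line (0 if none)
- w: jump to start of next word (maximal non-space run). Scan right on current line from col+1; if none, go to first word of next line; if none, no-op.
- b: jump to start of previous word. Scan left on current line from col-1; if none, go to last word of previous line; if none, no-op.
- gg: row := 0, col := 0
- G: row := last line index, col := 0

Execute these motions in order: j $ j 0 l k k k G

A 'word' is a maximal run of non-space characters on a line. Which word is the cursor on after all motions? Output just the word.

After 1 (j): row=1 col=0 char='r'
After 2 ($): row=1 col=18 char='g'
After 3 (j): row=2 col=13 char='e'
After 4 (0): row=2 col=0 char='t'
After 5 (l): row=2 col=1 char='e'
After 6 (k): row=1 col=1 char='e'
After 7 (k): row=0 col=1 char='i'
After 8 (k): row=0 col=1 char='i'
After 9 (G): row=3 col=0 char='s'

Answer: snow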